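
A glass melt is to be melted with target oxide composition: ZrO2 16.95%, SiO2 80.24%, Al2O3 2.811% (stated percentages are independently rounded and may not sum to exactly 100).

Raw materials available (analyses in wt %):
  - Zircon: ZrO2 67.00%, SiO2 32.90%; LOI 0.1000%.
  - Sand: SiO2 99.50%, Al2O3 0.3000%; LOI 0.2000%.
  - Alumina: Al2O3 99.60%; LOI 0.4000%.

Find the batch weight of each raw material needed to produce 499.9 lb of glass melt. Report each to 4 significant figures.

Batch per 499.9 lb glass melt:
  Zircon: 126.5 lb
  Sand: 361.3 lb
  Alumina: 13.02 lb
Total batch = 500.8 lb; LOI loss = 0.9012 lb; yield = 99.82%

All arithmetic carries full float precision at every stage — working values are displayed, rounded to 4 significant figures, in the working — a single rounding completes each reported value. All derived quantities are carried from the weighed amounts at 499.9 lb of glass at full float precision (the three compositions, ignition loss, the yield, totals, net glass mass) as quoted within problem or answer.
Per-oxide target masses for 499.9 lb glass melt:
  ZrO2: 16.95% × 499.9 = 84.73 lb
  SiO2: 80.24% × 499.9 = 401.1 lb
  Al2O3: 2.811% × 499.9 = 14.05 lb
A balance pass over the oxides, using the reported weights, per the basis as stated (summed amounts equal target values exact up to rounding of places):
  ZrO2: 126.5·0.6700 = 84.76 lb (target 84.73 lb)
  SiO2: 126.5·0.3290 + 361.3·0.9950 = 401.1 lb (target 401.1 lb)
  Al2O3: 361.3·0.003000 + 13.02·0.9960 = 14.05 lb (target 14.05 lb)
The glass-mass cross-check: Σ batch − LOI loss = 499.9 lb (targets for the oxides total 499.9 lb; versus the stated basis of 499.9 lb — deltas are rounding alone).
Whole-batch sum: Σ batch = 500.8 lb; ignition loss, Σ(batch × LOI) = 0.9012 lb; the yield ratio, glass ÷ batch: 99.82%.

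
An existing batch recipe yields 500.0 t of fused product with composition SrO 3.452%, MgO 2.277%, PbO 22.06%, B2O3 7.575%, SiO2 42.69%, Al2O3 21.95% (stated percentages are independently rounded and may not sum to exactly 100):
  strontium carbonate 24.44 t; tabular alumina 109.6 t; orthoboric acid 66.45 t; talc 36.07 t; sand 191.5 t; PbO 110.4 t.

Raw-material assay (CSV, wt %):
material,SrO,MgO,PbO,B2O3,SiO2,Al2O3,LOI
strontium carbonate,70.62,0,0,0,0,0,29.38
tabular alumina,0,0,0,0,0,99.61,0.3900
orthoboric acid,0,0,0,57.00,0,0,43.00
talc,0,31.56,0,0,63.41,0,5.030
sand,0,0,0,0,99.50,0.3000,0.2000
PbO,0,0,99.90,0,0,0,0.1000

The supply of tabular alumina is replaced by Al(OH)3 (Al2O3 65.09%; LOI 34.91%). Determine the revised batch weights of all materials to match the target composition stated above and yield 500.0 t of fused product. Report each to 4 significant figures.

Working values appear, rounded to 4 significant figures, alongside each step. Every computation runs at exact precision in all steps; a single rounding produces each reported number — all derived quantities are rebuilt from the weighed amounts per 500.0 t of glass at exact precision (totals, six oxide percentages, ignition loss, the yield, net glass mass), as written in the question or the answer.
Oxide mass targets, per 500.0 t fused product:
  SrO: 3.452% × 500.0 = 17.26 t
  MgO: 2.277% × 500.0 = 11.38 t
  PbO: 22.06% × 500.0 = 110.3 t
  B2O3: 7.575% × 500.0 = 37.88 t
  SiO2: 42.69% × 500.0 = 213.4 t
  Al2O3: 21.95% × 500.0 = 109.8 t
Sums-versus-targets review working from each reported weight, under the basis named above (each sum matches its target mass inside rounding margins):
  SrO: 24.44·0.7062 = 17.26 t (target 17.26 t)
  MgO: 36.07·0.3156 = 11.38 t (target 11.38 t)
  PbO: 110.4·0.9990 = 110.3 t (target 110.3 t)
  B2O3: 66.45·0.5700 = 37.88 t (target 37.88 t)
  SiO2: 36.07·0.6341 + 191.5·0.9950 = 213.4 t (target 213.4 t)
  Al2O3: 167.7·0.6509 + 191.5·0.003000 = 109.7 t (target 109.8 t)
Auditing the glass mass value: net batch after ignition = 500.0 t (oxide target masses add up to 500.0 t; basis as stated: 500.0 t — any gap is answer rounding).
Total batch = Σ batch = 596.6 t; Σ batch·LOI gives LOI loss = 96.61 t; as yield: glass ÷ batch → 83.81%.

Revised batch per 500.0 t fused product:
  strontium carbonate: 24.44 t
  Al(OH)3: 167.7 t
  orthoboric acid: 66.45 t
  talc: 36.07 t
  sand: 191.5 t
  PbO: 110.4 t
Total batch = 596.6 t; LOI loss = 96.61 t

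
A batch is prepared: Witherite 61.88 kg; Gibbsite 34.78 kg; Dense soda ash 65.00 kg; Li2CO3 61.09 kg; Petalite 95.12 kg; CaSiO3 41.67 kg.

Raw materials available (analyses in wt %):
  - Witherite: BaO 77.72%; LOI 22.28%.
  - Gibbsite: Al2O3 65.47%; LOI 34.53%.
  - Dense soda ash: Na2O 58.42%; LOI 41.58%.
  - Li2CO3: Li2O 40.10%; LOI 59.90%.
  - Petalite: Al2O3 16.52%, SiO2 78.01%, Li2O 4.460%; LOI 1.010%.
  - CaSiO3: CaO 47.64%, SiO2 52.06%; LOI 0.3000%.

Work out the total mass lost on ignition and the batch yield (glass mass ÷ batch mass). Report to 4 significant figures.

LOI loss = 90.50 kg; glass = 269.0 kg; yield = 74.83%

Mid-chain values are displayed with 4-significant-digit rounding in the printout. The whole derivation carries full precision at every stage; a single rounding finalizes each reported number. The derived quantities, including six oxide percentages, glass mass, ignition loss, totals, the yield, are rebuilt starting from the weights on 269.0 kg of glass at full float precision, as they appear in the question or the answer.
Ignition loss by material:
  Witherite: 61.88 × 0.2228 = 13.79 kg
  Gibbsite: 34.78 × 0.3453 = 12.01 kg
  Dense soda ash: 65.00 × 0.4158 = 27.03 kg
  Li2CO3: 61.09 × 0.5990 = 36.59 kg
  Petalite: 95.12 × 0.01010 = 0.9607 kg
  CaSiO3: 41.67 × 0.003000 = 0.1250 kg
Total LOI = 90.50 kg
Glass = batch − LOI = 359.5 − 90.50 = 269.0 kg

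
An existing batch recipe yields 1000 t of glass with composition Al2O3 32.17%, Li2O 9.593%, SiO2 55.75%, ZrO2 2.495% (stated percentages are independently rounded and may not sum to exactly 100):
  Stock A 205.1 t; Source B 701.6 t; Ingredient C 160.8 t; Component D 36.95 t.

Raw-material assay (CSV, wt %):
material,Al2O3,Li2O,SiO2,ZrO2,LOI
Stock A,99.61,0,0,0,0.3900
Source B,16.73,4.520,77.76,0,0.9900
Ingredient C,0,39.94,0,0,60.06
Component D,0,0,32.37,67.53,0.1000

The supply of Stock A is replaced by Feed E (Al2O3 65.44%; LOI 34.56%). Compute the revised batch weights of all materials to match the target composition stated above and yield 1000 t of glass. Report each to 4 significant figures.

Revised batch per 1000 t glass:
  Feed E: 312.2 t
  Source B: 701.6 t
  Ingredient C: 160.8 t
  Component D: 36.95 t
Total batch = 1212 t; LOI loss = 211.5 t

All arithmetic keeps exact precision through every step. Values along the way are shown, with 4-significant-digit rounding, as written. Each reported figure is rounded just once — derived quantities are carried from the batch weights for 1000 t of glass in full precision (the totals, yield, four oxide percentages, ignition loss, glass mass), exactly as printed in the question or the answer.
Per-oxide target masses for 1000 t glass:
  Al2O3: 32.17% × 1000 = 321.7 t
  Li2O: 9.593% × 1000 = 95.93 t
  SiO2: 55.75% × 1000 = 557.5 t
  ZrO2: 2.495% × 1000 = 24.95 t
A balance pass over the oxides, per the reported batch figures, at the basis given (every target is met by its sum up to rounding of the answer):
  Al2O3: 312.2·0.6544 + 701.6·0.1673 = 321.7 t (target 321.7 t)
  Li2O: 701.6·0.04520 + 160.8·0.3994 = 95.94 t (target 95.93 t)
  SiO2: 701.6·0.7776 + 36.95·0.3237 = 557.5 t (target 557.5 t)
  ZrO2: 36.95·0.6753 = 24.95 t (target 24.95 t)
Consistency of the glass mass: batch total minus LOI = 1000 t (the targets, summed, come to 1000 t; the stated basis being 1000 t — rounding explains the deltas).
Total batch = Σ batch = 1212 t; LOI loss = Σ batch·LOI = 211.5 t; yield = glass ÷ total batch = 82.55%.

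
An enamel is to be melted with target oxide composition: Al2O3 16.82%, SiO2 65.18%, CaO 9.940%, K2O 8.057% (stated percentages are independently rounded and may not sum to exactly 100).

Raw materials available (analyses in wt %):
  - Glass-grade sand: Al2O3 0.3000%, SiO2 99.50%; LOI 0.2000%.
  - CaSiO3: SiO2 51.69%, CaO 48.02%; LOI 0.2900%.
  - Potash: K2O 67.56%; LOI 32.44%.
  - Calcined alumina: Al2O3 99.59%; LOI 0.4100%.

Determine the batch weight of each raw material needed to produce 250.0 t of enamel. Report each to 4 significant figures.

The working math runs at full float precision in all steps — the intermediate values appear (rounded to four significant digits) as written — a single rounding finalizes every reported number. Derived quantities are carried in full float precision (the yield, the four compositions, glass mass, the totals, LOI) from the batch weights for 250.0 t of glass as set out in problem or answer.
Oxide mass targets, per 250.0 t enamel:
  Al2O3: 16.82% × 250.0 = 42.05 t
  SiO2: 65.18% × 250.0 = 163.0 t
  CaO: 9.940% × 250.0 = 24.85 t
  K2O: 8.057% × 250.0 = 20.14 t
Verifying the oxide balance with the batch weights as given, per the basis as stated (sums match the target masses inside rounding margins):
  Al2O3: 136.9·0.003000 + 41.81·0.9959 = 42.05 t (target 42.05 t)
  SiO2: 136.9·0.9950 + 51.75·0.5169 = 163.0 t (target 163.0 t)
  CaO: 51.75·0.4802 = 24.85 t (target 24.85 t)
  K2O: 29.81·0.6756 = 20.14 t (target 20.14 t)
Consistency of the glass mass: the batch minus its LOI: 250.0 t (oxide target masses add up to 250.0 t; basis as stated: 250.0 t — differing by rounding only).
Whole-batch sum: Σ batch = 260.3 t; loss to ignition Σ batch·LOI = 10.27 t; yield, glass over the total, = 96.06%.

Batch per 250.0 t enamel:
  Glass-grade sand: 136.9 t
  CaSiO3: 51.75 t
  Potash: 29.81 t
  Calcined alumina: 41.81 t
Total batch = 260.3 t; LOI loss = 10.27 t; yield = 96.06%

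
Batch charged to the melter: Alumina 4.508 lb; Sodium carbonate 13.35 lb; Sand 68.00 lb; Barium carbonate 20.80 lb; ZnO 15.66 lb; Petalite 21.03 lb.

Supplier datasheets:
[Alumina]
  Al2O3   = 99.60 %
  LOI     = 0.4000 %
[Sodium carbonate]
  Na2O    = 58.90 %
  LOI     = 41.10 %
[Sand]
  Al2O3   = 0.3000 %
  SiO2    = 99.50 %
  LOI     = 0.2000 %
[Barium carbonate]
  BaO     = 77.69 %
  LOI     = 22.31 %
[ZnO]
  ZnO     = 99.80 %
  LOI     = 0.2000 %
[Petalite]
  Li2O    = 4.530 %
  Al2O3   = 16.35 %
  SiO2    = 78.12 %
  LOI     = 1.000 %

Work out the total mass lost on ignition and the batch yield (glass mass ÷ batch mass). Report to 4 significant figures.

LOI loss = 10.52 lb; glass = 132.8 lb; yield = 92.66%

Intermediates appear with 4-significant-digit rounding as written; every computation runs at full precision in all steps — a single rounding finalizes each reported number — derived quantities (the totals, glass mass, six oxide percentages, LOI, yield) are rebuilt using the weight values per 132.8 lb of glass in full precision as given in the problem or the answer.
Loss on ignition, line by line:
  Alumina: 4.508 × 0.004000 = 0.01803 lb
  Sodium carbonate: 13.35 × 0.4110 = 5.487 lb
  Sand: 68.00 × 0.002000 = 0.1360 lb
  Barium carbonate: 20.80 × 0.2231 = 4.640 lb
  ZnO: 15.66 × 0.002000 = 0.03132 lb
  Petalite: 21.03 × 0.01000 = 0.2103 lb
Total LOI = 10.52 lb
Glass = batch − LOI = 143.3 − 10.52 = 132.8 lb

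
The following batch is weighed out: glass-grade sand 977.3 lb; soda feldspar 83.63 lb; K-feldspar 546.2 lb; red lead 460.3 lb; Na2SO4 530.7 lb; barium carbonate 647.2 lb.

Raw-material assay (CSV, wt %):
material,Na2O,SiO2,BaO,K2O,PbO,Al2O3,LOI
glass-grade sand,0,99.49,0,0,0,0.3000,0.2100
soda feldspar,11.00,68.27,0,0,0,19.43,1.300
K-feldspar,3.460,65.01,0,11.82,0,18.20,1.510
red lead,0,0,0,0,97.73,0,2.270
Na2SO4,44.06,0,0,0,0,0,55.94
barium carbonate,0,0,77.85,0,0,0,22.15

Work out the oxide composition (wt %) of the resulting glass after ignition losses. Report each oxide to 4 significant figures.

Every computation maintains exact precision at each step — intermediates are printed, with 4-significant-figure rounding, at each printed step. Each reported value is rounded a single time. All derived quantities are recomputed from the weighed amounts for 2783 lb of glass at full precision (LOI, glass mass, the totals, the yield, the six compositions), exactly as shown in the question or the answer.
Oxide-by-oxide delivered mass:
  Na2O: 83.63·0.1100 + 546.2·0.03460 + 530.7·0.4406 = 261.9 lb
  SiO2: 977.3·0.9949 + 83.63·0.6827 + 546.2·0.6501 = 1384 lb
  BaO: 647.2·0.7785 = 503.8 lb
  K2O: 546.2·0.1182 = 64.56 lb
  PbO: 460.3·0.9773 = 449.9 lb
  Al2O3: 977.3·0.003000 + 83.63·0.1943 + 546.2·0.1820 = 118.6 lb
LOI: 977.3·0.002100 + 83.63·0.01300 + 546.2·0.01510 + 460.3·0.02270 + 530.7·0.5594 + 647.2·0.2215 = 462.1 lb
batch − LOI leaves glass = 3245 − 462.1 = 2783 lb (= Σ oxide masses)
each wt % is 100 × oxide ÷ glass

Glass mass = 2783 lb (batch 3245 − LOI 462.1).
Composition: Na2O 9.411%, SiO2 49.74%, BaO 18.10%, K2O 2.320%, PbO 16.16%, Al2O3 4.261%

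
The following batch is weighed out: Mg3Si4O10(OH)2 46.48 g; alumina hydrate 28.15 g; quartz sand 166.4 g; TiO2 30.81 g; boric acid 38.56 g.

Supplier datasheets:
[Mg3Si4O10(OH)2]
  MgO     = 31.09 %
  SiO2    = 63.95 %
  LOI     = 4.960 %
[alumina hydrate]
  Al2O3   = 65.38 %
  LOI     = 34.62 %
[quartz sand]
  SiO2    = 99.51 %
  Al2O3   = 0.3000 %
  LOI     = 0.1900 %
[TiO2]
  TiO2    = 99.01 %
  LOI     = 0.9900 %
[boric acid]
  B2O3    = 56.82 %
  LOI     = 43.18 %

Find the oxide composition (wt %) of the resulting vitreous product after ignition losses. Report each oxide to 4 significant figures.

All arithmetic maintains full float precision at every stage; the intermediate values are shown (rounded to four significant figures) alongside each step. A single rounding produces every reported figure; all derived quantities (the yield, LOI, glass mass, five oxide percentages, the totals) are computed at full float precision using the weight values per 281.1 g of glass as given in problem or answer.
What the batch supplies per oxide:
  MgO: 46.48·0.3109 = 14.45 g
  B2O3: 38.56·0.5682 = 21.91 g
  TiO2: 30.81·0.9901 = 30.50 g
  SiO2: 46.48·0.6395 + 166.4·0.9951 = 195.3 g
  Al2O3: 28.15·0.6538 + 166.4·0.003000 = 18.90 g
LOI: 46.48·0.04960 + 28.15·0.3462 + 166.4·0.001900 + 30.81·0.009900 + 38.56·0.4318 = 29.32 g
The glass mass, total less LOI, = 310.4 − 29.32 = 281.1 g (matching Σ of the oxides)
each oxide over glass, ×100, is wt %

Glass mass = 281.1 g (batch 310.4 − LOI 29.32).
Composition: MgO 5.141%, B2O3 7.795%, TiO2 10.85%, SiO2 69.49%, Al2O3 6.725%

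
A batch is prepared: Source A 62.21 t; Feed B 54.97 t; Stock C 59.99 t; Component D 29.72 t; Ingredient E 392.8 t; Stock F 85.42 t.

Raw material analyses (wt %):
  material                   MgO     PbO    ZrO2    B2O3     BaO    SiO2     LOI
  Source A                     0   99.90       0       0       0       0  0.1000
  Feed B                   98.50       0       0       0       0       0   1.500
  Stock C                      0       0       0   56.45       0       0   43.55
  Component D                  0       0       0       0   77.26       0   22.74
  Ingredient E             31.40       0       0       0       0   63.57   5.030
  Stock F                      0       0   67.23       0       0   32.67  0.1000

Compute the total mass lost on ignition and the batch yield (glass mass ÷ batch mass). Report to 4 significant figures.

LOI loss = 53.61 t; glass = 631.5 t; yield = 92.17%

Values along the way are printed rounded to 4 significant figures between the steps; all arithmetic keeps full precision end to end — each reported figure undergoes a single rounding. Derived quantities (net glass mass, yield, ignition loss, totals, six oxide percentages) are recomputed in full float precision from the batch weights for 631.5 t of glass as quoted within the problem or the answer.
Loss on ignition, line by line:
  Source A: 62.21 × 0.001000 = 0.06221 t
  Feed B: 54.97 × 0.01500 = 0.8246 t
  Stock C: 59.99 × 0.4355 = 26.13 t
  Component D: 29.72 × 0.2274 = 6.758 t
  Ingredient E: 392.8 × 0.05030 = 19.76 t
  Stock F: 85.42 × 0.001000 = 0.08542 t
Total LOI = 53.61 t
Glass = batch − LOI = 685.1 − 53.61 = 631.5 t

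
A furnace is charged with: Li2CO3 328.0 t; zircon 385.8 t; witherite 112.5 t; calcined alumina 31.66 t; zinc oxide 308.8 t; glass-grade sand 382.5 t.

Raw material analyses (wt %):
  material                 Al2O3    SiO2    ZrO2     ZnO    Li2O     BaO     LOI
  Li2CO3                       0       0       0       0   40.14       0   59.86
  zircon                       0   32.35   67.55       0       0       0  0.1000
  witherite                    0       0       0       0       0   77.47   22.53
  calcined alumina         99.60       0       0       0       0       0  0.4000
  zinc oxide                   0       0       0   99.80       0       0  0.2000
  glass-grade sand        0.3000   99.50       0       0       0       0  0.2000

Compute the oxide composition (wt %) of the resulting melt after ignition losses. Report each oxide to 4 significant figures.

In-progress results are shown rounded to four significant digits when written out; all arithmetic maintains exact precision at all times. Every reported result takes just one rounding. All derived quantities (six oxide percentages, the yield, glass mass, the totals, ignition loss) are rebuilt in exact precision starting from the weights per 1326 t of glass as given in question or answer.
Oxide masses out of the charge:
  Al2O3: 31.66·0.9960 + 382.5·0.003000 = 32.68 t
  SiO2: 385.8·0.3235 + 382.5·0.9950 = 505.4 t
  ZrO2: 385.8·0.6755 = 260.6 t
  ZnO: 308.8·0.9980 = 308.2 t
  Li2O: 328.0·0.4014 = 131.7 t
  BaO: 112.5·0.7747 = 87.15 t
LOI: 328.0·0.5986 + 385.8·0.001000 + 112.5·0.2253 + 31.66·0.004000 + 308.8·0.002000 + 382.5·0.002000 = 223.6 t
Net of LOI, the glass mass = 1549 − 223.6 = 1326 t (matching Σ of the oxides)
wt % = oxide mass / glass mass × 100

Glass mass = 1326 t (batch 1549 − LOI 223.6).
Composition: Al2O3 2.465%, SiO2 38.12%, ZrO2 19.66%, ZnO 23.25%, Li2O 9.931%, BaO 6.574%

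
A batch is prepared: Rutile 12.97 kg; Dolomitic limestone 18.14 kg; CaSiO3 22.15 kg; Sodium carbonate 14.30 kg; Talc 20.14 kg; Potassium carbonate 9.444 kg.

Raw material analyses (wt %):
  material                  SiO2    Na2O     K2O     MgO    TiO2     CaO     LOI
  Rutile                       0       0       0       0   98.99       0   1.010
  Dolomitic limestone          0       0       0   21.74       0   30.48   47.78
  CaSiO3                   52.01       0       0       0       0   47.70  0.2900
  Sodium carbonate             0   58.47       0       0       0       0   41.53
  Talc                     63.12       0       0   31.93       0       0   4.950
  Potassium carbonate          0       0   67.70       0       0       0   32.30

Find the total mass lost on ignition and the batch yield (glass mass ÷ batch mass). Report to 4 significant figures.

LOI loss = 18.85 kg; glass = 78.30 kg; yield = 80.60%

In-progress results appear, with 4-significant-digit rounding, in the working. All arithmetic carries full float precision throughout; each reported number is rounded exactly once; all derived quantities are re-derived from the weighed amounts at 78.30 kg of glass at full precision (the yield, six oxide percentages, totals, LOI, net glass mass) as set out in problem or answer.
Ignition loss by material:
  Rutile: 12.97 × 0.01010 = 0.1310 kg
  Dolomitic limestone: 18.14 × 0.4778 = 8.667 kg
  CaSiO3: 22.15 × 0.002900 = 0.06423 kg
  Sodium carbonate: 14.30 × 0.4153 = 5.939 kg
  Talc: 20.14 × 0.04950 = 0.9969 kg
  Potassium carbonate: 9.444 × 0.3230 = 3.050 kg
Total LOI = 18.85 kg
Glass = batch − LOI = 97.14 − 18.85 = 78.30 kg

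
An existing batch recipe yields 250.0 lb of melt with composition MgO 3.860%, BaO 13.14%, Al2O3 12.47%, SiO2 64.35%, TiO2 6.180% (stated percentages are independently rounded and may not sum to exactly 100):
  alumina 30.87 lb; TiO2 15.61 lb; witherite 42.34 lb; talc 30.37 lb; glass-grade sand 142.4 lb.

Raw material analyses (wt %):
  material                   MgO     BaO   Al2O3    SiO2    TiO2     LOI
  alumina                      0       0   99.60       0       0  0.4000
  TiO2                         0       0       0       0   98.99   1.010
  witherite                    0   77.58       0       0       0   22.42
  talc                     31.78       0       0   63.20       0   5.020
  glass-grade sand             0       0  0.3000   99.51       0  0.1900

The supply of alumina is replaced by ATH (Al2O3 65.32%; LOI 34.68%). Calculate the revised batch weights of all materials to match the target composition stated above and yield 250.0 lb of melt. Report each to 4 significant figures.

The intermediate values are displayed rounded off to 4 significant digits on the page — all internal work keeps full precision throughout. A single rounding finalizes every reported value. Derived quantities are re-derived in exact precision (the five compositions, yield, LOI, the totals, net glass mass) from the batch weights for 250.0 lb of glass as they appear in the problem or answer text.
Oxide-by-oxide targets in 250.0 lb melt:
  MgO: 3.860% × 250.0 = 9.650 lb
  BaO: 13.14% × 250.0 = 32.85 lb
  Al2O3: 12.47% × 250.0 = 31.18 lb
  SiO2: 64.35% × 250.0 = 160.9 lb
  TiO2: 6.180% × 250.0 = 15.45 lb
Sums-versus-targets review using the reported weights, under the basis named above (oxide sums agree with the targets within answer rounding):
  MgO: 30.37·0.3178 = 9.652 lb (target 9.650 lb)
  BaO: 42.34·0.7758 = 32.85 lb (target 32.85 lb)
  Al2O3: 47.07·0.6532 + 142.4·0.003000 = 31.17 lb (target 31.18 lb)
  SiO2: 30.37·0.6320 + 142.4·0.9951 = 160.9 lb (target 160.9 lb)
  TiO2: 15.61·0.9899 = 15.45 lb (target 15.45 lb)
Glass-mass bookkeeping: net batch after ignition = 250.0 lb (per-oxide target masses sum to 250.0 lb; stated basis 250.0 lb — deltas are rounding alone).
Batch grand total — Σ batch = 277.8 lb; ignition loss, Σ(batch × LOI) = 27.77 lb; as yield: glass ÷ batch → 90.00%.

Revised batch per 250.0 lb melt:
  ATH: 47.07 lb
  TiO2: 15.61 lb
  witherite: 42.34 lb
  talc: 30.37 lb
  glass-grade sand: 142.4 lb
Total batch = 277.8 lb; LOI loss = 27.77 lb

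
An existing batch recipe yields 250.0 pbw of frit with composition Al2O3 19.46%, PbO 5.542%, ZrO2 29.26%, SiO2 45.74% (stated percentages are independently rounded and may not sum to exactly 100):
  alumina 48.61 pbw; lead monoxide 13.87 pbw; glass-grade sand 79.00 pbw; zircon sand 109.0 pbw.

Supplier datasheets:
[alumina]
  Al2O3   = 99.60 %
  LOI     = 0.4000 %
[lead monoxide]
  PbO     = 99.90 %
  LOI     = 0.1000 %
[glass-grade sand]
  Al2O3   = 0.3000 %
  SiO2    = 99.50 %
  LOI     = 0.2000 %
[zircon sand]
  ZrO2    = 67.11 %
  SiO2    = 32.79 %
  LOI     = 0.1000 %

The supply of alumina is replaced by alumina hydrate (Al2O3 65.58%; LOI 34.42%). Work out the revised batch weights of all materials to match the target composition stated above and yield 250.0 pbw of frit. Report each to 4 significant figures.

Each numeric step maintains full precision end to end. Working values are printed rounded to 4 significant figures — every reported figure is rounded only once. Derived quantities (totals, the four compositions, net glass mass, LOI, the yield) are computed from the batch weights on 250.0 pbw of glass at exact precision, exactly as printed in the problem or the answer.
Target oxide masses per 250.0 pbw frit:
  Al2O3: 19.46% × 250.0 = 48.65 pbw
  PbO: 5.542% × 250.0 = 13.86 pbw
  ZrO2: 29.26% × 250.0 = 73.15 pbw
  SiO2: 45.74% × 250.0 = 114.4 pbw
Balance tally, oxide-wise, from the weights as reported, against the basis in use (each sum matches its target mass once rounding is allowed for):
  Al2O3: 73.82·0.6558 + 79.00·0.003000 = 48.65 pbw (target 48.65 pbw)
  PbO: 13.87·0.9990 = 13.86 pbw (target 13.86 pbw)
  ZrO2: 109.0·0.6711 = 73.15 pbw (target 73.15 pbw)
  SiO2: 79.00·0.9950 + 109.0·0.3279 = 114.3 pbw (target 114.4 pbw)
Glass mass check: total charge less LOI = 250.0 pbw (the targets, summed, come to 250.0 pbw; versus the stated basis of 250.0 pbw — deltas are rounding alone).
Batch grand total — Σ batch = 275.7 pbw; LOI loss = Σ batch·LOI = 25.69 pbw; the yield ratio, glass ÷ batch: 90.68%.

Revised batch per 250.0 pbw frit:
  alumina hydrate: 73.82 pbw
  lead monoxide: 13.87 pbw
  glass-grade sand: 79.00 pbw
  zircon sand: 109.0 pbw
Total batch = 275.7 pbw; LOI loss = 25.69 pbw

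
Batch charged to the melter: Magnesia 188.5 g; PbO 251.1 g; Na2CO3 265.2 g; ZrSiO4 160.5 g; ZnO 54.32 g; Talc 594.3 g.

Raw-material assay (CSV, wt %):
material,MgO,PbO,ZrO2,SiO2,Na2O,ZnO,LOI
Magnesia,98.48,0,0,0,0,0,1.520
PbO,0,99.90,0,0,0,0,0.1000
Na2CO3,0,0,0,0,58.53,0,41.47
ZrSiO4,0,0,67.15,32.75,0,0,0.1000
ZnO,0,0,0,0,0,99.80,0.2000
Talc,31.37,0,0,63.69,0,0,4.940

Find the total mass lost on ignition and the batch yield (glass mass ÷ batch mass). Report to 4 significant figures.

LOI loss = 142.7 g; glass = 1371 g; yield = 90.57%

Mid-chain values appear, rounded to 4 significant figures, alongside each step. Each numeric step maintains full float precision at all times — every reported number takes exactly one rounding. Derived quantities, including LOI, the yield, six oxide percentages, net glass mass, the totals, are rebuilt from the batch weights at 1371 g of glass at full precision, as they appear in either problem or answer.
Ignition loss by material:
  Magnesia: 188.5 × 0.01520 = 2.865 g
  PbO: 251.1 × 0.001000 = 0.2511 g
  Na2CO3: 265.2 × 0.4147 = 110.0 g
  ZrSiO4: 160.5 × 0.001000 = 0.1605 g
  ZnO: 54.32 × 0.002000 = 0.1086 g
  Talc: 594.3 × 0.04940 = 29.36 g
Total LOI = 142.7 g
Glass = batch − LOI = 1514 − 142.7 = 1371 g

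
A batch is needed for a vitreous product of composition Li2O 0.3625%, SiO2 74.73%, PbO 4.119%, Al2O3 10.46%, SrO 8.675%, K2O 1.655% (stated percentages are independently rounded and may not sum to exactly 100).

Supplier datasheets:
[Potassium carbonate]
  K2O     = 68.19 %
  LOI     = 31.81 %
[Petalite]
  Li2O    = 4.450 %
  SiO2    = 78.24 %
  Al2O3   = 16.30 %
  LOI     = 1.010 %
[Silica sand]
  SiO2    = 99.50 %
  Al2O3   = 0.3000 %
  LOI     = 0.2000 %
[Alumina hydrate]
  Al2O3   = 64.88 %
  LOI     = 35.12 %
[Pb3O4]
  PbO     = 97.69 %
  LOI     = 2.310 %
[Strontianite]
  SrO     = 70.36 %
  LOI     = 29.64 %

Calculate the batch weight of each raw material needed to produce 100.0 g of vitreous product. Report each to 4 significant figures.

Batch per 100.0 g vitreous product:
  Potassium carbonate: 2.427 g
  Petalite: 8.146 g
  Silica sand: 68.70 g
  Alumina hydrate: 13.76 g
  Pb3O4: 4.216 g
  Strontianite: 12.33 g
Total batch = 109.6 g; LOI loss = 9.576 g; yield = 91.26%

The working math holds exact precision from start to finish; in-progress results are printed, rounded to 4 significant figures, across the worked steps. Each reported result is rounded only once. The derived quantities, including totals, net glass mass, the yield, ignition loss, the six compositions, are rebuilt from the batch weights per 100.0 g of glass at full precision as given in either problem or answer.
Per-oxide target masses for 100.0 g vitreous product:
  Li2O: 0.3625% × 100.0 = 0.3625 g
  SiO2: 74.73% × 100.0 = 74.73 g
  PbO: 4.119% × 100.0 = 4.119 g
  Al2O3: 10.46% × 100.0 = 10.46 g
  SrO: 8.675% × 100.0 = 8.675 g
  K2O: 1.655% × 100.0 = 1.655 g
Balance tally, oxide-wise, using the reported weights, under the basis named above (sum by sum, the targets are met exact up to rounding of places):
  Li2O: 8.146·0.04450 = 0.3625 g (target 0.3625 g)
  SiO2: 8.146·0.7824 + 68.70·0.9950 = 74.73 g (target 74.73 g)
  PbO: 4.216·0.9769 = 4.119 g (target 4.119 g)
  Al2O3: 8.146·0.1630 + 68.70·0.003000 + 13.76·0.6488 = 10.46 g (target 10.46 g)
  SrO: 12.33·0.7036 = 8.675 g (target 8.675 g)
  K2O: 2.427·0.6819 = 1.655 g (target 1.655 g)
Auditing the glass mass value: net batch after ignition = 100.0 g (oxide target masses add up to 100.0 g; basis as stated: 100.0 g — gaps are rounding artifacts).
Adding the batch up: Σ batch = 109.6 g; Σ batch·LOI gives LOI loss = 9.576 g; yield, glass over the total, = 91.26%.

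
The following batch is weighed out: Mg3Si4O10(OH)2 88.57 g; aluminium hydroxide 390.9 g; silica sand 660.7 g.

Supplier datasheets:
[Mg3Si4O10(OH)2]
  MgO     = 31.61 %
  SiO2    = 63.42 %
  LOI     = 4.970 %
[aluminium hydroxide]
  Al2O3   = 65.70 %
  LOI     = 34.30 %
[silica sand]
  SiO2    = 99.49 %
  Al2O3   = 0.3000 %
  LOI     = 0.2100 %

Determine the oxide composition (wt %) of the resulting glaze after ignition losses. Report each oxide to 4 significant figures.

Intermediates appear, rounded to four significant digits, across the worked steps; all internal work maintains full precision in all steps — a single rounding yields every reported result. Derived quantities are re-derived from the batch weights for 1000 g of glass at full precision (three oxide percentages, glass mass, totals, yield, LOI) as they appear in the problem or the answer.
Per-oxide mass from batch:
  MgO: 88.57·0.3161 = 28.00 g
  SiO2: 88.57·0.6342 + 660.7·0.9949 = 713.5 g
  Al2O3: 390.9·0.6570 + 660.7·0.003000 = 258.8 g
LOI: 88.57·0.04970 + 390.9·0.3430 + 660.7·0.002100 = 139.9 g
Net of LOI, the glass mass = 1140 − 139.9 = 1000 g (matching Σ of the oxides)
each wt % is 100 × oxide ÷ glass

Glass mass = 1000 g (batch 1140 − LOI 139.9).
Composition: MgO 2.799%, SiO2 71.33%, Al2O3 25.87%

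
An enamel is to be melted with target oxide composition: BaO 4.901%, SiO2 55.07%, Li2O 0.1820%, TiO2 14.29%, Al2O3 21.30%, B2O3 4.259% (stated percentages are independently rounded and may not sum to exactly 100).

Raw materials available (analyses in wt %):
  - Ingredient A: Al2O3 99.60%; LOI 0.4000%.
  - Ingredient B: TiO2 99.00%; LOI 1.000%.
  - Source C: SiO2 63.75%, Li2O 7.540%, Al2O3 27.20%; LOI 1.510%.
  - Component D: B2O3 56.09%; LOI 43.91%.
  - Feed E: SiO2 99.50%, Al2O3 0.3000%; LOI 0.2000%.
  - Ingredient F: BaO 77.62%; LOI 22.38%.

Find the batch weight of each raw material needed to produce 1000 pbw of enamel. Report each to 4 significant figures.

Batch per 1000 pbw enamel:
  Ingredient A: 205.6 pbw
  Ingredient B: 144.3 pbw
  Source C: 24.14 pbw
  Component D: 75.93 pbw
  Feed E: 538.0 pbw
  Ingredient F: 63.14 pbw
Total batch = 1051 pbw; LOI loss = 51.18 pbw; yield = 95.13%

Intermediates are shown, rounded to four significant figures, within the worked lines. Full precision is carried in all steps. A single rounding produces each reported result — derived quantities (the totals, net glass mass, six oxide percentages, yield, LOI) are computed starting from the weights for 1000 pbw of glass at exact precision, exactly as printed in the problem or answer text.
Per-oxide target masses for 1000 pbw enamel:
  BaO: 4.901% × 1000 = 49.01 pbw
  SiO2: 55.07% × 1000 = 550.7 pbw
  Li2O: 0.1820% × 1000 = 1.820 pbw
  TiO2: 14.29% × 1000 = 142.9 pbw
  Al2O3: 21.30% × 1000 = 213.0 pbw
  B2O3: 4.259% × 1000 = 42.59 pbw
Mass-balance tally per oxide on the weights just shown, versus the basis set out (delivered sums recover each target once rounding is allowed for):
  BaO: 63.14·0.7762 = 49.01 pbw (target 49.01 pbw)
  SiO2: 24.14·0.6375 + 538.0·0.9950 = 550.7 pbw (target 550.7 pbw)
  Li2O: 24.14·0.07540 = 1.820 pbw (target 1.820 pbw)
  TiO2: 144.3·0.9900 = 142.9 pbw (target 142.9 pbw)
  Al2O3: 205.6·0.9960 + 24.14·0.2720 + 538.0·0.003000 = 213.0 pbw (target 213.0 pbw)
  B2O3: 75.93·0.5609 = 42.59 pbw (target 42.59 pbw)
Mass balance on the glass: the batch minus its LOI: 999.9 pbw (the targets, summed, come to 1000 pbw; the stated basis being 1000 pbw — differing by rounding only).
Adding the batch up: Σ batch = 1051 pbw; Σ batch·LOI gives LOI loss = 51.18 pbw; as yield: glass ÷ batch → 95.13%.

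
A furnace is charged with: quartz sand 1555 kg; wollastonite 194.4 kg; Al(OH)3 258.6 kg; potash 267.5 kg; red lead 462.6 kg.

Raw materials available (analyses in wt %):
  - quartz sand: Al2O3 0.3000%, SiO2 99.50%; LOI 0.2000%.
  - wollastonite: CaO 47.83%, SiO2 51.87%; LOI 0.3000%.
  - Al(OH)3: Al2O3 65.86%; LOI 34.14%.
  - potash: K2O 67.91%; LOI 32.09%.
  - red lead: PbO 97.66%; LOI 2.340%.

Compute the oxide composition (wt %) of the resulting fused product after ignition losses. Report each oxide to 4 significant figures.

Glass mass = 2549 kg (batch 2738 − LOI 188.6).
Composition: CaO 3.647%, PbO 17.72%, Al2O3 6.863%, SiO2 64.64%, K2O 7.125%

Rounding to 4 significant figures applies to each in-between result as shown. All internal work maintains full precision from first step to last — exactly one rounding goes into each reported figure — the derived quantities are computed at full precision (glass mass, yield, the five compositions, totals, ignition loss) using the weight values per 2549 kg of glass as given in question or answer.
Oxide masses out of the charge:
  CaO: 194.4·0.4783 = 92.98 kg
  PbO: 462.6·0.9766 = 451.8 kg
  Al2O3: 1555·0.003000 + 258.6·0.6586 = 175.0 kg
  SiO2: 1555·0.9950 + 194.4·0.5187 = 1648 kg
  K2O: 267.5·0.6791 = 181.7 kg
LOI: 1555·0.002000 + 194.4·0.003000 + 258.6·0.3414 + 267.5·0.3209 + 462.6·0.02340 = 188.6 kg
Resulting glass, batch − LOI: 2738 − 188.6 = 2549 kg (= the summed oxide contributions)
wt %: oxide over glass, times 100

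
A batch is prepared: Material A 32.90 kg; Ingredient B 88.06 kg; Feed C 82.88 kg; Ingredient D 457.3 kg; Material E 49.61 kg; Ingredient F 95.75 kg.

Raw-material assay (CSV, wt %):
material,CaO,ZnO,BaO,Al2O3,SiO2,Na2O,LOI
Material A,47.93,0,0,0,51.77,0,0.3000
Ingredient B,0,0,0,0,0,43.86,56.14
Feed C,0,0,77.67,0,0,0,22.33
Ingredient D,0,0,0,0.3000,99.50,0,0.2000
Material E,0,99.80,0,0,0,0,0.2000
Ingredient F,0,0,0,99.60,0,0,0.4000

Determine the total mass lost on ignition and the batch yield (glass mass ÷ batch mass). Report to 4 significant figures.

LOI loss = 69.44 kg; glass = 737.1 kg; yield = 91.39%

Every computation keeps full float precision in all steps — values along the way appear rounded to 4 significant figures on the page — every reported number is rounded only once; derived quantities, including LOI, glass mass, yield, the totals, the six compositions, are re-derived from the weighed amounts per 737.1 kg of glass in exact precision, as they appear in question or answer.
LOI of each material in turn:
  Material A: 32.90 × 0.003000 = 0.09870 kg
  Ingredient B: 88.06 × 0.5614 = 49.44 kg
  Feed C: 82.88 × 0.2233 = 18.51 kg
  Ingredient D: 457.3 × 0.002000 = 0.9146 kg
  Material E: 49.61 × 0.002000 = 0.09922 kg
  Ingredient F: 95.75 × 0.004000 = 0.3830 kg
Total LOI = 69.44 kg
Glass = batch − LOI = 806.5 − 69.44 = 737.1 kg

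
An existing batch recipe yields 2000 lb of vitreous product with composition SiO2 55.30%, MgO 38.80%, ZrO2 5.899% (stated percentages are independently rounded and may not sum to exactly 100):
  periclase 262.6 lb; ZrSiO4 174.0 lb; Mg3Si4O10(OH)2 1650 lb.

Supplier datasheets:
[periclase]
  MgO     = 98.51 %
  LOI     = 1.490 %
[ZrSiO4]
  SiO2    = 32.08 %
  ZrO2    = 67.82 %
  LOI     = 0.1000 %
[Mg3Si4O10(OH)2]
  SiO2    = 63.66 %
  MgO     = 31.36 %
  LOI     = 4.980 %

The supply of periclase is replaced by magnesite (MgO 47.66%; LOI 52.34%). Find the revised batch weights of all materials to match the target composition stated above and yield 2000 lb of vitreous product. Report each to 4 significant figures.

Values along the way are shown, rounded to four significant figures, in the printout — all internal work holds full float precision through every step; every reported value takes just one rounding. Derived quantities (totals, the yield, ignition loss, three oxide percentages, glass mass) are carried in exact precision using the weight values on 2000 lb of glass, as quoted within problem or answer.
Target oxide masses per 2000 lb vitreous product:
  SiO2: 55.30% × 2000 = 1106 lb
  MgO: 38.80% × 2000 = 776.0 lb
  ZrO2: 5.899% × 2000 = 118.0 lb
Balance tally, oxide-wise, given the weights on record, versus the basis set out (sums match the target masses up to rounding of the answer):
  SiO2: 174.0·0.3208 + 1650·0.6366 = 1106 lb (target 1106 lb)
  MgO: 542.7·0.4766 + 1650·0.3136 = 776.1 lb (target 776.0 lb)
  ZrO2: 174.0·0.6782 = 118.0 lb (target 118.0 lb)
Glass-mass bookkeeping: the batch minus its LOI: 2000 lb (the Σ of target masses is 2000 lb; basis as stated: 2000 lb — any gap is answer rounding).
Total batch = Σ batch = 2367 lb; Σ batch·LOI gives LOI loss = 366.4 lb; as yield: glass ÷ batch → 84.52%.

Revised batch per 2000 lb vitreous product:
  magnesite: 542.7 lb
  ZrSiO4: 174.0 lb
  Mg3Si4O10(OH)2: 1650 lb
Total batch = 2367 lb; LOI loss = 366.4 lb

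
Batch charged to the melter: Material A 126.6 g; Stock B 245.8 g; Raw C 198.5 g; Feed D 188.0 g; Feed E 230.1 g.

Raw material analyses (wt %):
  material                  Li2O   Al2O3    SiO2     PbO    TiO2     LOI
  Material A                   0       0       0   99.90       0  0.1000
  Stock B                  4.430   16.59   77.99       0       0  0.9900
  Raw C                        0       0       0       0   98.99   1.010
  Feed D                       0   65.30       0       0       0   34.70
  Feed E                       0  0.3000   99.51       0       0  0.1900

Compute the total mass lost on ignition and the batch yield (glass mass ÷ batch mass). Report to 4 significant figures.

LOI loss = 70.24 g; glass = 918.8 g; yield = 92.90%

Each numeric step runs at full float precision in every operation. Values along the way are shown (rounded to four significant digits) between the steps — each reported figure undergoes a single rounding; derived quantities (LOI, the totals, net glass mass, five oxide percentages, the yield) are carried from the batch weights at 918.8 g of glass in exact precision, as they appear in the problem or the answer.
Each material's LOI contribution:
  Material A: 126.6 × 0.001000 = 0.1266 g
  Stock B: 245.8 × 0.009900 = 2.433 g
  Raw C: 198.5 × 0.01010 = 2.005 g
  Feed D: 188.0 × 0.3470 = 65.24 g
  Feed E: 230.1 × 0.001900 = 0.4372 g
Total LOI = 70.24 g
Glass = batch − LOI = 989.0 − 70.24 = 918.8 g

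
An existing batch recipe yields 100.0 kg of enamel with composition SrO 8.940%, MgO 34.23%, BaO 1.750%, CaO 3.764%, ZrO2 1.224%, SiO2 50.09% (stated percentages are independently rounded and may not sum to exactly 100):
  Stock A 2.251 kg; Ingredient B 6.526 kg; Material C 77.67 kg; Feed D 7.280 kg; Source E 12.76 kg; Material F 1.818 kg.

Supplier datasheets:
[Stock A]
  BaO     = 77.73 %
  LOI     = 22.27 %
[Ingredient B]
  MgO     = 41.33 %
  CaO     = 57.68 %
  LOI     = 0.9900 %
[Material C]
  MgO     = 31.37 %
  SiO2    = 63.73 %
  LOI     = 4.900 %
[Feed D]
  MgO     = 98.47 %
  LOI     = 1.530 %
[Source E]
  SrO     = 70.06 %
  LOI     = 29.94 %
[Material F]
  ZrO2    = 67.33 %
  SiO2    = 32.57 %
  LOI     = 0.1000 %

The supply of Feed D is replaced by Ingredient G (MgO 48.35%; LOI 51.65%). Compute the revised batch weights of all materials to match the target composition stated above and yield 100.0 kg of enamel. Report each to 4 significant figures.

Revised batch per 100.0 kg enamel:
  Stock A: 2.251 kg
  Ingredient B: 6.526 kg
  Material C: 77.67 kg
  Ingredient G: 14.83 kg
  Source E: 12.76 kg
  Material F: 1.818 kg
Total batch = 115.9 kg; LOI loss = 15.85 kg

In-progress results are shown rounded to 4 significant digits between the steps. Every computation keeps full float precision in all steps — a single rounding finalizes every reported number. The derived quantities, including totals, glass mass, the six compositions, yield, LOI, are re-derived starting from the weights per 100.0 kg of glass in full float precision, exactly as printed in the problem or answer text.
Target masses of each oxide per 100.0 kg enamel:
  SrO: 8.940% × 100.0 = 8.940 kg
  MgO: 34.23% × 100.0 = 34.23 kg
  BaO: 1.750% × 100.0 = 1.750 kg
  CaO: 3.764% × 100.0 = 3.764 kg
  ZrO2: 1.224% × 100.0 = 1.224 kg
  SiO2: 50.09% × 100.0 = 50.09 kg
Per-oxide balance check working from each reported weight, at the basis given (target by target, the sums agree up to rounding of the answer):
  SrO: 12.76·0.7006 = 8.940 kg (target 8.940 kg)
  MgO: 6.526·0.4133 + 77.67·0.3137 + 14.83·0.4835 = 34.23 kg (target 34.23 kg)
  BaO: 2.251·0.7773 = 1.750 kg (target 1.750 kg)
  CaO: 6.526·0.5768 = 3.764 kg (target 3.764 kg)
  ZrO2: 1.818·0.6733 = 1.224 kg (target 1.224 kg)
  SiO2: 77.67·0.6373 + 1.818·0.3257 = 50.09 kg (target 50.09 kg)
Mass balance on the glass: total batch − LOI = 100.0 kg (summing oxide targets gives 100.0 kg; with the basis standing at 100.0 kg — any gap is answer rounding).
Total batch = Σ batch = 115.9 kg; Σ batch·LOI gives LOI loss = 15.85 kg; yield, glass over the total, = 86.32%.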